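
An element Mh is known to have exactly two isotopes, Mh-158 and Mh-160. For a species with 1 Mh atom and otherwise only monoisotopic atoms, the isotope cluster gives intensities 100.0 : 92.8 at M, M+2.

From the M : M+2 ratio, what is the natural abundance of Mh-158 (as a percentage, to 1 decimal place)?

51.9%

Write p for the Mh-158 fraction. I(M+2)/I(M) = [C(1,1)·p^0·(1−p)] / p^1 = 1·(1−p)/p = 92.8/100.0 = 0.9280
(1−p)/p = 0.9280/1 = 0.9280  ⇒  p = 1/(1 + 0.9280) = 0.5187
Mh-158: 51.9%, Mh-160: 48.1%.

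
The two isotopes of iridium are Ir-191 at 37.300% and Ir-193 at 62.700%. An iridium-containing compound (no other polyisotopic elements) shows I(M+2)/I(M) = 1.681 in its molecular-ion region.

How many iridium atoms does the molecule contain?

For n independent Ir atoms, I(M+2)/I(M) = n · (abundance Ir-193) / (abundance Ir-191) = n · 0.62700/0.37300.
n = 1.681 × 0.37300/0.62700 = 1.00 ≈ 1

1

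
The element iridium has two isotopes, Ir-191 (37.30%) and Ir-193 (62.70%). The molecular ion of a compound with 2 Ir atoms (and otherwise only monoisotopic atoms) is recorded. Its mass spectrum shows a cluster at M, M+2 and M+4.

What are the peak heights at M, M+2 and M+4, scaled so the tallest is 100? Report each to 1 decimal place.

The 2 Ir atoms are independent, so intensities follow the terms of (0.3730 + 0.6270)^2.
P(M) = 0.3730^2 = 0.139129
P(M+2) = 2 × 0.3730^1 × 0.6270^1 = 0.467742
P(M+4) = 0.6270^2 = 0.393129
The M+2 peak is largest (0.467742); scaling to 100 gives 29.7 : 100.0 : 84.0.

29.7 : 100.0 : 84.0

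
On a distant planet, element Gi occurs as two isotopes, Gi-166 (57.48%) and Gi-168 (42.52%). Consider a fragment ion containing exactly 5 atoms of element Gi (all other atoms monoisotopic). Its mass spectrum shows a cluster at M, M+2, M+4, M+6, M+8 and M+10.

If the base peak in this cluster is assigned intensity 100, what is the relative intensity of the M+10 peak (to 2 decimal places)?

Binomial terms of (0.5748 + 0.4252)^5: M 0.0627, M+2 0.2321, M+4 0.3433, M+6 0.2540, M+8 0.0939, M+10 0.0139 → M+4 is the base peak.
P(M+4) = C(5,2) × 0.5748^3 × 0.4252^2 = 10 × 0.18991107 × 0.18079504 = 0.343350 (base)
P(M+10) = C(5,5) × 0.5748^0 × 0.4252^5 = 1 × 1.0000 × 0.01389845 = 0.013898
Relative intensity = 0.013898 / 0.343350 × 100 = 4.05

4.05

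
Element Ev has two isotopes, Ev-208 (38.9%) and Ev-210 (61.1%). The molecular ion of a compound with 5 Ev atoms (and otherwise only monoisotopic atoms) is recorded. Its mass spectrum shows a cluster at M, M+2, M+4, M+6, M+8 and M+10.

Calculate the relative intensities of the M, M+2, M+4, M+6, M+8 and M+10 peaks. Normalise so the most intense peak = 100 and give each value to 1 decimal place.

Expanding (0.389 + 0.611)^5:
P(M) = 0.389^5 = 0.008907
P(M+2) = 5 × 0.389^4 × 0.611^1 = 0.069954
P(M+4) = 10 × 0.389^3 × 0.611^2 = 0.219751
P(M+6) = 10 × 0.389^2 × 0.611^3 = 0.345162
P(M+8) = 5 × 0.389^1 × 0.611^4 = 0.271072
P(M+10) = 0.611^5 = 0.085154
The M+6 peak is largest (0.345162); scaling to 100 gives 2.6 : 20.3 : 63.7 : 100.0 : 78.5 : 24.7.

2.6 : 20.3 : 63.7 : 100.0 : 78.5 : 24.7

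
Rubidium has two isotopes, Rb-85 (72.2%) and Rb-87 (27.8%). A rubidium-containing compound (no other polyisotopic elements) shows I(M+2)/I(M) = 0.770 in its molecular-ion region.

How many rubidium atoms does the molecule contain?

The M+2/M ratio from n Rb atoms is n · q/p = n · 0.278/0.722.
n = 0.770 × 0.722/0.278 = 2.00 ≈ 2

2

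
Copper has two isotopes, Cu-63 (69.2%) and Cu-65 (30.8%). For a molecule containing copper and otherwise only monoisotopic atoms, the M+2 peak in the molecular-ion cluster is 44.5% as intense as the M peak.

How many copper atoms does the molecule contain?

For n independent Cu atoms, I(M+2)/I(M) = n · (abundance Cu-65) / (abundance Cu-63) = n · 0.308/0.692.
n = 0.445 × 0.692/0.308 = 1.00 ≈ 1

1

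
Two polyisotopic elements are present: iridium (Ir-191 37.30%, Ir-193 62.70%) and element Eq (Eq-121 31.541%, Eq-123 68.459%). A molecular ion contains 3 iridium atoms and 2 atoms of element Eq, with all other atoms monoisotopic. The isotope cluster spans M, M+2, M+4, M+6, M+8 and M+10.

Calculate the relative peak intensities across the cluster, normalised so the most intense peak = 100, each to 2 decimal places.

Iridium pattern (n=3): 0.05189512 : 0.26170165 : 0.43991135 : 0.24649188
Element Eq pattern (n=2): 0.09948347 : 0.43185306 : 0.46866347
Convolve the two distributions (both contribute in 2-u steps):
  M: 0.05189512×0.09948347 = 0.005163
  M+2: 0.05189512×0.43185306 + 0.26170165×0.09948347 = 0.048446
  M+4: 0.05189512×0.46866347 + 0.26170165×0.43185306 + 0.43991135×0.09948347 = 0.181102
  M+6: 0.26170165×0.46866347 + 0.43991135×0.43185306 + 0.24649188×0.09948347 = 0.337149
  M+8: 0.43991135×0.46866347 + 0.24649188×0.43185306 = 0.312619
  M+10: 0.24649188×0.46866347 = 0.115522
Scale to base peak (0.337149) = 100: 1.53 : 14.37 : 53.72 : 100.00 : 92.72 : 34.26

1.53 : 14.37 : 53.72 : 100.00 : 92.72 : 34.26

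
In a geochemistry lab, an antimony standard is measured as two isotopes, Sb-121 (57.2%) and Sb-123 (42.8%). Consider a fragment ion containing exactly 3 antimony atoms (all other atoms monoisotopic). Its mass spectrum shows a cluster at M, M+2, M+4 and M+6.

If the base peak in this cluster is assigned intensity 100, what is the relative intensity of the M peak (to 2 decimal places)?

Binomial terms of (0.572 + 0.428)^3: M 0.1871, M+2 0.4201, M+4 0.3143, M+6 0.0784 → M+2 is the base peak.
P(M+2) = C(3,1) × 0.572^2 × 0.428^1 = 3 × 0.327184 × 0.4280 = 0.420104 (base)
P(M) = C(3,0) × 0.572^3 × 0.428^0 = 1 × 0.18714925 × 1.0000 = 0.187149
Relative intensity = 0.187149 / 0.420104 × 100 = 44.55

44.55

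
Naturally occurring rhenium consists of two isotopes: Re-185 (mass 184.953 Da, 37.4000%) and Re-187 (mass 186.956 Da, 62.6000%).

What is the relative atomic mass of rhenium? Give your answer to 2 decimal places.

186.21 Da

Average mass = Σ (abundance × isotope mass) = 0.374000 × 184.953 + 0.626000 × 186.956
= 69.1724 + 117.0345 = 186.2069 Da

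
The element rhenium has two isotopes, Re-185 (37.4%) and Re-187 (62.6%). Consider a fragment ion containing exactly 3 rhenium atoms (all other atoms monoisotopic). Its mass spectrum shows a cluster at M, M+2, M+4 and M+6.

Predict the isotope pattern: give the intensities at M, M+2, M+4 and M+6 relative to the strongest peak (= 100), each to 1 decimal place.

The 3 Re atoms are independent, so intensities follow the terms of (0.374 + 0.626)^3.
P(M) = 0.374^3 = 0.052314
P(M+2) = 3 × 0.374^2 × 0.626^1 = 0.262687
P(M+4) = 3 × 0.374^1 × 0.626^2 = 0.439685
P(M+6) = 0.626^3 = 0.245314
The M+4 peak is largest (0.439685); scaling to 100 gives 11.9 : 59.7 : 100.0 : 55.8.

11.9 : 59.7 : 100.0 : 55.8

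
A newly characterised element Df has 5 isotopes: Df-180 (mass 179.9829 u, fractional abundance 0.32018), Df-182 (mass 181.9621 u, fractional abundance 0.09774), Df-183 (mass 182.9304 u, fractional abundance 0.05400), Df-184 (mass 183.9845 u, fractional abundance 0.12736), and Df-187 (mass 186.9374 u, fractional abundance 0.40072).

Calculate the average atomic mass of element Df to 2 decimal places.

The abundance-weighted mean is 0.32018 × 179.9829 + 0.09774 × 181.9621 + 0.05400 × 182.9304 + 0.12736 × 183.9845 + 0.40072 × 186.9374
= 57.62692 + 17.78498 + 9.87824 + 23.43227 + 74.90955 = 183.63196 u

183.63 u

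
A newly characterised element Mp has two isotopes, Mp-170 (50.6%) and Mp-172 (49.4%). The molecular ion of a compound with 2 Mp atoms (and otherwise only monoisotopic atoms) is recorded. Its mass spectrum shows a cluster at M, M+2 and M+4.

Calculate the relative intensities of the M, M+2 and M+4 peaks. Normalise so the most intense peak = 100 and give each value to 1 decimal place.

Each Mp atom is independently Mp-170 (p = 0.506) or Mp-172 (q = 0.494); the cluster is the binomial expansion (p + q)^2.
P(M) = 0.506^2 = 0.256036
P(M+2) = 2 × 0.506^1 × 0.494^1 = 0.499928
P(M+4) = 0.494^2 = 0.244036
The M+2 peak is largest (0.499928); scaling to 100 gives 51.2 : 100.0 : 48.8.

51.2 : 100.0 : 48.8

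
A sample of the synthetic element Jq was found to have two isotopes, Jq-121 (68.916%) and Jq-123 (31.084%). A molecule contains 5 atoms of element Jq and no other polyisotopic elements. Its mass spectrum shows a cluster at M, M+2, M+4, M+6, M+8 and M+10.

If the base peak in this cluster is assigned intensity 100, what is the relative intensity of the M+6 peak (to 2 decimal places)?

40.69

(0.68916 + 0.31084)^5 gives M 0.1555, M+2 0.3506, M+4 0.3163, M+6 0.1426, M+8 0.0322, M+10 0.0029; the largest is M+2.
P(M+2) = C(5,1) × 0.68916^4 × 0.31084^1 = 5 × 0.22556943 × 0.31084 = 0.350580 (base)
P(M+6) = C(5,3) × 0.68916^2 × 0.31084^3 = 10 × 0.47494151 × 0.03003383 = 0.142643
Relative intensity = 0.142643 / 0.350580 × 100 = 40.69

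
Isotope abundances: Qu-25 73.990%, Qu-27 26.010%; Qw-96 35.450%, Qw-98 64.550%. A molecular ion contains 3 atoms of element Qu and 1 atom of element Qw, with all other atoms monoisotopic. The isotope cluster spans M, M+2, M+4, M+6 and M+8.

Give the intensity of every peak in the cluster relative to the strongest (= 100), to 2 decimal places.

Element Qu pattern (n=3): 0.40505974 : 0.4271768 : 0.15016717 : 0.01759629
Element Qw pattern (n=1): 0.3545 : 0.6455
Convolve the two distributions (both contribute in 2-u steps):
  M: 0.40505974×0.3545 = 0.143594
  M+2: 0.40505974×0.6455 + 0.4271768×0.3545 = 0.412900
  M+4: 0.4271768×0.6455 + 0.15016717×0.3545 = 0.328977
  M+6: 0.15016717×0.6455 + 0.01759629×0.3545 = 0.103171
  M+8: 0.01759629×0.6455 = 0.011358
Scale to base peak (0.412900) = 100: 34.78 : 100.00 : 79.67 : 24.99 : 2.75

34.78 : 100.00 : 79.67 : 24.99 : 2.75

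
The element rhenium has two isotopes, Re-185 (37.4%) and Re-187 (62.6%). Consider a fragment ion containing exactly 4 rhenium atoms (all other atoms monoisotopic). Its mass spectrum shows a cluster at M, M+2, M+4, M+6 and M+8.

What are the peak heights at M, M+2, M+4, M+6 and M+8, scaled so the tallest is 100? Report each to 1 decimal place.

Expanding (0.374 + 0.626)^4:
P(M) = 0.374^4 = 0.019565
P(M+2) = 4 × 0.374^3 × 0.626^1 = 0.130993
P(M+4) = 6 × 0.374^2 × 0.626^2 = 0.328884
P(M+6) = 4 × 0.374^1 × 0.626^3 = 0.366990
P(M+8) = 0.626^4 = 0.153567
The M+6 peak is largest (0.366990); scaling to 100 gives 5.3 : 35.7 : 89.6 : 100.0 : 41.8.

5.3 : 35.7 : 89.6 : 100.0 : 41.8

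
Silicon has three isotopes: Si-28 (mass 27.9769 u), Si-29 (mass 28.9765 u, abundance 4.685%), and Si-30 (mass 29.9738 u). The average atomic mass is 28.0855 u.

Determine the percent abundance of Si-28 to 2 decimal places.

92.22%

The remaining 95.315% is split between Si-28 (fraction x) and Si-30 (fraction 0.95315 − x).
Substituting: 27.9769x + 29.9738(0.95315 − x) = 26.727950975
(27.9769 − 29.9738)x = -1.841576495  ⇒  x = 0.92222, y = 0.03093
Si-28: 92.22%, Si-30: 3.09%.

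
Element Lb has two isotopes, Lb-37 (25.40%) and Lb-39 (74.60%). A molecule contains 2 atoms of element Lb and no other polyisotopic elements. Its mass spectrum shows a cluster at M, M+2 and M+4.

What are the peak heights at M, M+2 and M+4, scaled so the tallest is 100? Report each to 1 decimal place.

11.6 : 68.1 : 100.0

Expanding (0.2540 + 0.7460)^2:
P(M) = 0.2540^2 = 0.064516
P(M+2) = 2 × 0.2540^1 × 0.7460^1 = 0.378968
P(M+4) = 0.7460^2 = 0.556516
The M+4 peak is largest (0.556516); scaling to 100 gives 11.6 : 68.1 : 100.0.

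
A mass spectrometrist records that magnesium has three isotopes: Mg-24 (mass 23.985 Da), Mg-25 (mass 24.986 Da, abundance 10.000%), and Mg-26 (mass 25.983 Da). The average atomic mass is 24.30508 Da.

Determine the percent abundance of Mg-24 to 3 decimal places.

Let x and y be the fractions of Mg-24 and Mg-26. Then x + y = 1 − 0.10000 = 0.90000 and 23.985x + 25.983y = 24.30508 − 0.10000×24.986 = 21.80648.
Substituting: 23.985x + 25.983(0.90000 − x) = 21.80648
(23.985 − 25.983)x = -1.57822  ⇒  x = 0.78990, y = 0.11010
Mg-24: 78.990%, Mg-26: 11.010%.

78.990%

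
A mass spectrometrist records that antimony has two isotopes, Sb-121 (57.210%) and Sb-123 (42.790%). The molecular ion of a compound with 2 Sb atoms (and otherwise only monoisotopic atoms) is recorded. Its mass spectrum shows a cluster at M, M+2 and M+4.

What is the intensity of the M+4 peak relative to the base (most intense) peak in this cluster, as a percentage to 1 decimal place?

Binomial terms of (0.57210 + 0.42790)^2: M 0.3273, M+2 0.4896, M+4 0.1831 → M+2 is the base peak.
P(M+2) = C(2,1) × 0.57210^1 × 0.42790^1 = 2 × 0.5721 × 0.4279 = 0.489603 (base)
P(M+4) = C(2,2) × 0.57210^0 × 0.42790^2 = 1 × 1.0000 × 0.18309841 = 0.183098
Relative intensity = 0.183098 / 0.489603 × 100 = 37.4

37.4%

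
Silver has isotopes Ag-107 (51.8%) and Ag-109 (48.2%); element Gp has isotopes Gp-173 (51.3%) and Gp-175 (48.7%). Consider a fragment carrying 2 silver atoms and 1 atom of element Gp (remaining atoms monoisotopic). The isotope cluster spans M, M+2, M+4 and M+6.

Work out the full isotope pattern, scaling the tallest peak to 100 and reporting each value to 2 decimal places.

35.58 : 100.00 : 93.67 : 29.25

Silver pattern (n=2): 0.268324 : 0.499352 : 0.232324
Element Gp pattern (n=1): 0.5130 : 0.4870
Convolve the two distributions (both contribute in 2-u steps):
  M: 0.268324×0.5130 = 0.137650
  M+2: 0.268324×0.4870 + 0.499352×0.5130 = 0.386841
  M+4: 0.499352×0.4870 + 0.232324×0.5130 = 0.362367
  M+6: 0.232324×0.4870 = 0.113142
Scale to base peak (0.386841) = 100: 35.58 : 100.00 : 93.67 : 29.25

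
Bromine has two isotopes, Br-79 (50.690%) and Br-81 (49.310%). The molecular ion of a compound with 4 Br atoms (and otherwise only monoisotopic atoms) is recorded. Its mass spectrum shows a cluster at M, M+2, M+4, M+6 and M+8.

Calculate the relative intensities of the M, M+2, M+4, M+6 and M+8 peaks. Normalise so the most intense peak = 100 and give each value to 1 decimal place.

17.6 : 68.5 : 100.0 : 64.9 : 15.8

Expanding (0.50690 + 0.49310)^4:
P(M) = 0.50690^4 = 0.066022
P(M+2) = 4 × 0.50690^3 × 0.49310^1 = 0.256899
P(M+4) = 6 × 0.50690^2 × 0.49310^2 = 0.374857
P(M+6) = 4 × 0.50690^1 × 0.49310^3 = 0.243101
P(M+8) = 0.49310^4 = 0.059121
The M+4 peak is largest (0.374857); scaling to 100 gives 17.6 : 68.5 : 100.0 : 64.9 : 15.8.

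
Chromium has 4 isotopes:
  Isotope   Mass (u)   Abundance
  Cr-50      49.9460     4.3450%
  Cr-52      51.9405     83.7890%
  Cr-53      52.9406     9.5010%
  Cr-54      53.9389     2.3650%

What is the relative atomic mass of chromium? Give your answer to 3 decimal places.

Ar = Σ fᵢ·mᵢ = 0.043450 × 49.9460 + 0.837890 × 51.9405 + 0.095010 × 52.9406 + 0.023650 × 53.9389
= 2.17015 + 43.52043 + 5.02989 + 1.27565 = 51.99612 u

51.996 u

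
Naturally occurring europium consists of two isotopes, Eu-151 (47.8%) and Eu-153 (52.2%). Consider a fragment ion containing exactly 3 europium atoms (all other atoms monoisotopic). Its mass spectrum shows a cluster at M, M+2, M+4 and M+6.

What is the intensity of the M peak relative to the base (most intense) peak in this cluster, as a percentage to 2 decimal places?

27.95%

(0.478 + 0.522)^3 gives M 0.1092, M+2 0.3578, M+4 0.3907, M+6 0.1422; the largest is M+4.
P(M+4) = C(3,2) × 0.478^1 × 0.522^2 = 3 × 0.4780 × 0.272484 = 0.390742 (base)
P(M) = C(3,0) × 0.478^3 × 0.522^0 = 1 × 0.10921535 × 1.0000 = 0.109215
Relative intensity = 0.109215 / 0.390742 × 100 = 27.95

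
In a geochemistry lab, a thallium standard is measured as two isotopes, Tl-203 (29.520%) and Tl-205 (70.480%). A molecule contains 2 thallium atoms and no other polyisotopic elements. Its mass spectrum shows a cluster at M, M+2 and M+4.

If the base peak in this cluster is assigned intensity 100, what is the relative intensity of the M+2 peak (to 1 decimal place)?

83.8

Term probabilities: M 0.0871, M+2 0.4161, M+4 0.4967. Base peak = M+4.
P(M+4) = C(2,2) × 0.29520^0 × 0.70480^2 = 1 × 1.0000 × 0.49674304 = 0.496743 (base)
P(M+2) = C(2,1) × 0.29520^1 × 0.70480^1 = 2 × 0.2952 × 0.7048 = 0.416114
Relative intensity = 0.416114 / 0.496743 × 100 = 83.8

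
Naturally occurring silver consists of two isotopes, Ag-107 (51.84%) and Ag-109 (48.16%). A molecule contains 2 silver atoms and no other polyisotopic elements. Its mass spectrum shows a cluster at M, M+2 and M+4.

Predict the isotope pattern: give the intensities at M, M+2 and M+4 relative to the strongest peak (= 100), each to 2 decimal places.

Expanding (0.5184 + 0.4816)^2:
P(M) = 0.5184^2 = 0.268739
P(M+2) = 2 × 0.5184^1 × 0.4816^1 = 0.499323
P(M+4) = 0.4816^2 = 0.231939
The M+2 peak is largest (0.499323); scaling to 100 gives 53.82 : 100.00 : 46.45.

53.82 : 100.00 : 46.45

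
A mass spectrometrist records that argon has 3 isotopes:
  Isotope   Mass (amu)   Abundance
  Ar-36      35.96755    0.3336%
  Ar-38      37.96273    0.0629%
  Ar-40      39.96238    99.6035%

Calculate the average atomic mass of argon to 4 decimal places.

Weight each isotope mass by its fractional abundance: 0.003336 × 35.96755 + 0.000629 × 37.96273 + 0.996035 × 39.96238
= 0.119988 + 0.023879 + 39.803929 = 39.947796 amu

39.9478 amu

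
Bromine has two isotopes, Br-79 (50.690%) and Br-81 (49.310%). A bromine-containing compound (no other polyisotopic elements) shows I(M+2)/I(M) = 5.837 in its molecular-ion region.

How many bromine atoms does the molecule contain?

6

For n independent Br atoms, I(M+2)/I(M) = n · (abundance Br-81) / (abundance Br-79) = n · 0.49310/0.50690.
n = 5.837 × 0.50690/0.49310 = 6.00 ≈ 6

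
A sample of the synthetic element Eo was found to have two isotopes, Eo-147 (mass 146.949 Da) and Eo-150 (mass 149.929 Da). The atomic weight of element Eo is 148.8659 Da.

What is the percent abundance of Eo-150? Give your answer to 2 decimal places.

64.33%

Let x be the fractional abundance of Eo-147; then Eo-150 has abundance 1 − x.
146.949·x + 149.929·(1 − x) = 148.8659
(146.949 − 149.929)·x = 148.8659 − 149.929
x = -1.0631 / -2.980 = 0.35674 → 35.67% Eo-147, 64.33% Eo-150.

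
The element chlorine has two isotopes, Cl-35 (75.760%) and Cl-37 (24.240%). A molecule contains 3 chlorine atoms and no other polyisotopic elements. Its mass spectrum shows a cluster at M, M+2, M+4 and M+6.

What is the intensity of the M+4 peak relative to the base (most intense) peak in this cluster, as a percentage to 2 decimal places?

30.71%

(0.75760 + 0.24240)^3 gives M 0.4348, M+2 0.4174, M+4 0.1335, M+6 0.0142; the largest is M.
P(M) = C(3,0) × 0.75760^3 × 0.24240^0 = 1 × 0.4348304 × 1.0000 = 0.434830 (base)
P(M+4) = C(3,2) × 0.75760^1 × 0.24240^2 = 3 × 0.7576 × 0.05875776 = 0.133545
Relative intensity = 0.133545 / 0.434830 × 100 = 30.71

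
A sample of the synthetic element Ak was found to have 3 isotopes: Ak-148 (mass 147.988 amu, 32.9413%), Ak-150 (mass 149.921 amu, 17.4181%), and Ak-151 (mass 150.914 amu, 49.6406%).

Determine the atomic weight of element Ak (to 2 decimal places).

The abundance-weighted mean is 0.329413 × 147.988 + 0.174181 × 149.921 + 0.496406 × 150.914
= 48.7492 + 26.1134 + 74.9146 = 149.7772 amu

149.78 amu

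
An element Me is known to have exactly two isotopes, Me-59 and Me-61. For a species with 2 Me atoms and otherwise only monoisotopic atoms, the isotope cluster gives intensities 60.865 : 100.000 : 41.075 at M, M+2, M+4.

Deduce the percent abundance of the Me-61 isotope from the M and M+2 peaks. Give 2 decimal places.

Let p = fractional abundance of Me-59. I(M+2)/I(M) = [C(2,1)·p^1·(1−p)] / p^2 = 2·(1−p)/p = 100.000/60.865 = 1.6430
(1−p)/p = 1.6430/2 = 0.8215  ⇒  p = 1/(1 + 0.8215) = 0.5490
Me-59: 54.90%, Me-61: 45.10%.

45.10%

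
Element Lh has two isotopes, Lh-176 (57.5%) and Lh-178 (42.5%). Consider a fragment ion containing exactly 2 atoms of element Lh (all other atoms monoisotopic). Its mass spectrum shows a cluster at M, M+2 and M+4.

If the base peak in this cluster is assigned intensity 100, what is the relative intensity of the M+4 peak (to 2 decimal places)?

36.96

(0.575 + 0.425)^2 gives M 0.3306, M+2 0.4888, M+4 0.1806; the largest is M+2.
P(M+2) = C(2,1) × 0.575^1 × 0.425^1 = 2 × 0.5750 × 0.4250 = 0.488750 (base)
P(M+4) = C(2,2) × 0.575^0 × 0.425^2 = 1 × 1.0000 × 0.180625 = 0.180625
Relative intensity = 0.180625 / 0.488750 × 100 = 36.96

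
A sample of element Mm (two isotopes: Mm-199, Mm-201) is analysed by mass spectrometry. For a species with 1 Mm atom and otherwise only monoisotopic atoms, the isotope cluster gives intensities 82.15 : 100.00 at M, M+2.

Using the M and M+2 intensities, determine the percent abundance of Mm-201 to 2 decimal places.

54.90%

Let p = fractional abundance of Mm-199. I(M+2)/I(M) = [C(1,1)·p^0·(1−p)] / p^1 = 1·(1−p)/p = 100.00/82.15 = 1.2173
(1−p)/p = 1.2173/1 = 1.2173  ⇒  p = 1/(1 + 1.2173) = 0.4510
Mm-199: 45.10%, Mm-201: 54.90%.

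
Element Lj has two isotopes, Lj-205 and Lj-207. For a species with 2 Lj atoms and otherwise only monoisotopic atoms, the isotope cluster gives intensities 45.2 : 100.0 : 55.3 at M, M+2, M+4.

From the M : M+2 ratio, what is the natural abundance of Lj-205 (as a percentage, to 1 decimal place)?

Write p for the Lj-205 fraction. I(M+2)/I(M) = [C(2,1)·p^1·(1−p)] / p^2 = 2·(1−p)/p = 100.0/45.2 = 2.2124
(1−p)/p = 2.2124/2 = 1.1062  ⇒  p = 1/(1 + 1.1062) = 0.4748
Lj-205: 47.5%, Lj-207: 52.5%.

47.5%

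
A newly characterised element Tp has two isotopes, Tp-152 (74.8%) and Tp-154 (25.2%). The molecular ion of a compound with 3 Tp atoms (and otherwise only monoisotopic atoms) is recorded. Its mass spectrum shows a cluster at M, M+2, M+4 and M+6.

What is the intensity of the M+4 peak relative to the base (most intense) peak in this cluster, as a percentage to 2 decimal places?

Binomial terms of (0.748 + 0.252)^3: M 0.4185, M+2 0.4230, M+4 0.1425, M+6 0.0160 → M+2 is the base peak.
P(M+2) = C(3,1) × 0.748^2 × 0.252^1 = 3 × 0.559504 × 0.2520 = 0.422985 (base)
P(M+4) = C(3,2) × 0.748^1 × 0.252^2 = 3 × 0.7480 × 0.063504 = 0.142503
Relative intensity = 0.142503 / 0.422985 × 100 = 33.69

33.69%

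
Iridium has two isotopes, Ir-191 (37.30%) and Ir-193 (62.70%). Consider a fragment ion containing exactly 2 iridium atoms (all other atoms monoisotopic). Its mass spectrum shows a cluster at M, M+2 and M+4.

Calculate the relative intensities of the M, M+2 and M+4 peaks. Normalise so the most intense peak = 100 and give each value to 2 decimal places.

Expanding (0.3730 + 0.6270)^2:
P(M) = 0.3730^2 = 0.139129
P(M+2) = 2 × 0.3730^1 × 0.6270^1 = 0.467742
P(M+4) = 0.6270^2 = 0.393129
The M+2 peak is largest (0.467742); scaling to 100 gives 29.74 : 100.00 : 84.05.

29.74 : 100.00 : 84.05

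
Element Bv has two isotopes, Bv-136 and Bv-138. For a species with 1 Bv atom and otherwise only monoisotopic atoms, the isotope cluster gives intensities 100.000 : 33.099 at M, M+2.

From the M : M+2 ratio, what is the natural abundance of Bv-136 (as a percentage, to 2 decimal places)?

Let p = fractional abundance of Bv-136. I(M+2)/I(M) = [C(1,1)·p^0·(1−p)] / p^1 = 1·(1−p)/p = 33.099/100.000 = 0.3310
(1−p)/p = 0.3310/1 = 0.3310  ⇒  p = 1/(1 + 0.3310) = 0.7513
Bv-136: 75.13%, Bv-138: 24.87%.

75.13%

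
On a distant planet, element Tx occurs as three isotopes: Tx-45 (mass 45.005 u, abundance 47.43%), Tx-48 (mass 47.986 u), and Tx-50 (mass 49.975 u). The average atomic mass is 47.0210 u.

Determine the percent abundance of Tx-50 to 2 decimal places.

22.57%

The remaining 52.57% is split between Tx-48 (fraction x) and Tx-50 (fraction 0.5257 − x).
Substituting: 47.986x + 49.975(0.5257 − x) = 25.6751285
(47.986 − 49.975)x = -0.596729  ⇒  x = 0.30001, y = 0.22569
Tx-48: 30.00%, Tx-50: 22.57%.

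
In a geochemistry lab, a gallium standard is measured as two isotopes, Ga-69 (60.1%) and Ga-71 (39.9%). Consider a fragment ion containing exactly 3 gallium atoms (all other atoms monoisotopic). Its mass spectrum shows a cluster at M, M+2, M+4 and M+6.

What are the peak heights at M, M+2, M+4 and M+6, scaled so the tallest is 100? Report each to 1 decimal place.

Each Ga atom is independently Ga-69 (p = 0.601) or Ga-71 (q = 0.399); the cluster is the binomial expansion (p + q)^3.
P(M) = 0.601^3 = 0.217082
P(M+2) = 3 × 0.601^2 × 0.399^1 = 0.432358
P(M+4) = 3 × 0.601^1 × 0.399^2 = 0.287039
P(M+6) = 0.399^3 = 0.063521
The M+2 peak is largest (0.432358); scaling to 100 gives 50.2 : 100.0 : 66.4 : 14.7.

50.2 : 100.0 : 66.4 : 14.7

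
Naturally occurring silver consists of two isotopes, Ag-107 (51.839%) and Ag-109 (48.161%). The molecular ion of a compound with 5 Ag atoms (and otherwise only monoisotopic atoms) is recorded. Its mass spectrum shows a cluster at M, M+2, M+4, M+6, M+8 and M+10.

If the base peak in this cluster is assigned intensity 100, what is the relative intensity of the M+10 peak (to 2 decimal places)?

8.02

(0.51839 + 0.48161)^5 gives M 0.0374, M+2 0.1739, M+4 0.3231, M+6 0.3002, M+8 0.1394, M+10 0.0259; the largest is M+4.
P(M+4) = C(5,2) × 0.51839^3 × 0.48161^2 = 10 × 0.13930601 × 0.23194819 = 0.323118 (base)
P(M+10) = C(5,5) × 0.51839^0 × 0.48161^5 = 1 × 1.0000 × 0.0259106 = 0.025911
Relative intensity = 0.025911 / 0.323118 × 100 = 8.02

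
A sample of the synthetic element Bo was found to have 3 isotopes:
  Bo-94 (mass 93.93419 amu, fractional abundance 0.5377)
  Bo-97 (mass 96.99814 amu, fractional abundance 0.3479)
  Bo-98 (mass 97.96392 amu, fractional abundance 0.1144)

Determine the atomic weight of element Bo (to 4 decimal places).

95.4611 amu

The abundance-weighted mean is 0.5377 × 93.93419 + 0.3479 × 96.99814 + 0.1144 × 97.96392
= 50.508414 + 33.745653 + 11.207072 = 95.461139 amu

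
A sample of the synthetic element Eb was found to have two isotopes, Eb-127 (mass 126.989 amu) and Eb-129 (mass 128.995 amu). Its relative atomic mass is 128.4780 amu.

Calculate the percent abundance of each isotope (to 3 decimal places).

Let x be the fractional abundance of Eb-127; then Eb-129 has abundance 1 − x.
126.989·x + 128.995·(1 − x) = 128.4780
(126.989 − 128.995)·x = 128.4780 − 128.995
x = -0.5170 / -2.006 = 0.25773 → 25.773% Eb-127, 74.227% Eb-129.

Eb-127: 25.773%, Eb-129: 74.227%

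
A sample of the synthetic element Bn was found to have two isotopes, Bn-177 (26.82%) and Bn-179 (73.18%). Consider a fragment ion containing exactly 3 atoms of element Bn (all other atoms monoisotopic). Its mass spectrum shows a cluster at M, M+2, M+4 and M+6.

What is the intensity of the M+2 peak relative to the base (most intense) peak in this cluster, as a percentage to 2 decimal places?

36.65%

Term probabilities: M 0.0193, M+2 0.1579, M+4 0.4309, M+6 0.3919. Base peak = M+4.
P(M+4) = C(3,2) × 0.2682^1 × 0.7318^2 = 3 × 0.2682 × 0.53553124 = 0.430888 (base)
P(M+2) = C(3,1) × 0.2682^2 × 0.7318^1 = 3 × 0.07193124 × 0.7318 = 0.157918
Relative intensity = 0.157918 / 0.430888 × 100 = 36.65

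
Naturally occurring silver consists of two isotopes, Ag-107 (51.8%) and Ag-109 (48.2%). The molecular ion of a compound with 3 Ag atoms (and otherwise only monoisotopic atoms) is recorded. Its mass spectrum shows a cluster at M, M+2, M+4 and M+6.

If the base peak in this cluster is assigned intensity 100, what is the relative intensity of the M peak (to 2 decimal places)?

Binomial terms of (0.518 + 0.482)^3: M 0.1390, M+2 0.3880, M+4 0.3610, M+6 0.1120 → M+2 is the base peak.
P(M+2) = C(3,1) × 0.518^2 × 0.482^1 = 3 × 0.268324 × 0.4820 = 0.387997 (base)
P(M) = C(3,0) × 0.518^3 × 0.482^0 = 1 × 0.13899183 × 1.0000 = 0.138992
Relative intensity = 0.138992 / 0.387997 × 100 = 35.82

35.82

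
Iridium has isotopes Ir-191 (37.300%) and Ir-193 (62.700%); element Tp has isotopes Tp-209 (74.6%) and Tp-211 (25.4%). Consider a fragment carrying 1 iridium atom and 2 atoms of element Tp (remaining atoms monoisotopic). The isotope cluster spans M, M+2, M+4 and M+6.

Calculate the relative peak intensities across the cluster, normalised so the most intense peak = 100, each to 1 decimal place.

42.3 : 100.0 : 53.4 : 8.3

Iridium pattern (n=1): 0.3730 : 0.6270
Element Tp pattern (n=2): 0.556516 : 0.378968 : 0.064516
Convolve the two distributions (both contribute in 2-u steps):
  M: 0.3730×0.556516 = 0.207580
  M+2: 0.3730×0.378968 + 0.6270×0.556516 = 0.490291
  M+4: 0.3730×0.064516 + 0.6270×0.378968 = 0.261677
  M+6: 0.6270×0.064516 = 0.040452
Scale to base peak (0.490291) = 100: 42.3 : 100.0 : 53.4 : 8.3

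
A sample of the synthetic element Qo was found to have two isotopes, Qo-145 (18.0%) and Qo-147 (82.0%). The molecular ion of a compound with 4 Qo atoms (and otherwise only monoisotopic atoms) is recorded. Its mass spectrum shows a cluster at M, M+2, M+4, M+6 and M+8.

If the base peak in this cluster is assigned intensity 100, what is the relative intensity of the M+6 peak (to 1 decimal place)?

87.8

Term probabilities: M 0.0010, M+2 0.0191, M+4 0.1307, M+6 0.3970, M+8 0.4521. Base peak = M+8.
P(M+8) = C(4,4) × 0.180^0 × 0.820^4 = 1 × 1.0000 × 0.45212176 = 0.452122 (base)
P(M+6) = C(4,3) × 0.180^1 × 0.820^3 = 4 × 0.1800 × 0.551368 = 0.396985
Relative intensity = 0.396985 / 0.452122 × 100 = 87.8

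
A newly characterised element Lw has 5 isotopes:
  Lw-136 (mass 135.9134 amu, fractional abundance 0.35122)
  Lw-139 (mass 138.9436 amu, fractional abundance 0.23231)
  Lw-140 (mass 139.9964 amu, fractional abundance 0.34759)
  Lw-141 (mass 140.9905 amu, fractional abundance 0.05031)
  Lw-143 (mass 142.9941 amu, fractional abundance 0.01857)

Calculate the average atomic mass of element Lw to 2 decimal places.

138.42 amu

Weight each isotope mass by its fractional abundance: 0.35122 × 135.9134 + 0.23231 × 138.9436 + 0.34759 × 139.9964 + 0.05031 × 140.9905 + 0.01857 × 142.9941
= 47.73550 + 32.27799 + 48.66135 + 7.09323 + 2.65540 = 138.42347 amu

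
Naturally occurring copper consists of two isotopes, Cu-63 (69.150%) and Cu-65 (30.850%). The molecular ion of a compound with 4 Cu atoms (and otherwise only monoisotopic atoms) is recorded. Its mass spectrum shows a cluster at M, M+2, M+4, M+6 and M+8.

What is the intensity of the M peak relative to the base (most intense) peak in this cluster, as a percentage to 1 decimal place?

Term probabilities: M 0.2286, M+2 0.4080, M+4 0.2731, M+6 0.0812, M+8 0.0091. Base peak = M+2.
P(M+2) = C(4,1) × 0.69150^3 × 0.30850^1 = 4 × 0.33065611 × 0.3085 = 0.408030 (base)
P(M) = C(4,0) × 0.69150^4 × 0.30850^0 = 1 × 0.2286487 × 1.0000 = 0.228649
Relative intensity = 0.228649 / 0.408030 × 100 = 56.0

56.0%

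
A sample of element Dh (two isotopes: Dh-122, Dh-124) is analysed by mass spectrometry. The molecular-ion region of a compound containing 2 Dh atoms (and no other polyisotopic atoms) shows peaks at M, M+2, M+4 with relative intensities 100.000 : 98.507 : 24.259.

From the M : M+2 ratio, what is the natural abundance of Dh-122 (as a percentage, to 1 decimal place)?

Let p = fractional abundance of Dh-122. I(M+2)/I(M) = [C(2,1)·p^1·(1−p)] / p^2 = 2·(1−p)/p = 98.507/100.000 = 0.9851
(1−p)/p = 0.9851/2 = 0.4925  ⇒  p = 1/(1 + 0.4925) = 0.6700
Dh-122: 67.0%, Dh-124: 33.0%.

67.0%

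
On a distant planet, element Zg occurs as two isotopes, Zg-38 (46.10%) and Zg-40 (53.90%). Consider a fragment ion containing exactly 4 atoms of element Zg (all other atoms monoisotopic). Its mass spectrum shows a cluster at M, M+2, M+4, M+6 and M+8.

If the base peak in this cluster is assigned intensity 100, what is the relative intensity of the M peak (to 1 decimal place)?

12.2

Term probabilities: M 0.0452, M+2 0.2112, M+4 0.3705, M+6 0.2888, M+8 0.0844. Base peak = M+4.
P(M+4) = C(4,2) × 0.4610^2 × 0.5390^2 = 6 × 0.212521 × 0.290521 = 0.370451 (base)
P(M) = C(4,0) × 0.4610^4 × 0.5390^0 = 1 × 0.04516518 × 1.0000 = 0.045165
Relative intensity = 0.045165 / 0.370451 × 100 = 12.2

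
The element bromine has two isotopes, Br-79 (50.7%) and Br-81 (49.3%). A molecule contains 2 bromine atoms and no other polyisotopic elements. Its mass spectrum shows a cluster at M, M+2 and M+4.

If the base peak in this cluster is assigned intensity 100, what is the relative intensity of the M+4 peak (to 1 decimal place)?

Binomial terms of (0.507 + 0.493)^2: M 0.2570, M+2 0.4999, M+4 0.2430 → M+2 is the base peak.
P(M+2) = C(2,1) × 0.507^1 × 0.493^1 = 2 × 0.5070 × 0.4930 = 0.499902 (base)
P(M+4) = C(2,2) × 0.507^0 × 0.493^2 = 1 × 1.0000 × 0.243049 = 0.243049
Relative intensity = 0.243049 / 0.499902 × 100 = 48.6

48.6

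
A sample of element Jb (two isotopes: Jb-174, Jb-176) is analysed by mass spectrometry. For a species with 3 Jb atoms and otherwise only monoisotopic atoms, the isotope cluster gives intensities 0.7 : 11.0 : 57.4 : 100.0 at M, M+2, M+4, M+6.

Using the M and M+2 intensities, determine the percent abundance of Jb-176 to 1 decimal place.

84.0%

Write p for the Jb-174 fraction. I(M+2)/I(M) = [C(3,1)·p^2·(1−p)] / p^3 = 3·(1−p)/p = 11.0/0.7 = 15.7143
(1−p)/p = 15.7143/3 = 5.2381  ⇒  p = 1/(1 + 5.2381) = 0.1603
Jb-174: 16.0%, Jb-176: 84.0%.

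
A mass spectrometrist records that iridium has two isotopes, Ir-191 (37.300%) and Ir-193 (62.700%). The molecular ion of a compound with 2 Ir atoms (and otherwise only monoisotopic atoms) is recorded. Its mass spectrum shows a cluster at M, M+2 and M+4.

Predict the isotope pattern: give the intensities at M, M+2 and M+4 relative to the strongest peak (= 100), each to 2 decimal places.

Expanding (0.37300 + 0.62700)^2:
P(M) = 0.37300^2 = 0.139129
P(M+2) = 2 × 0.37300^1 × 0.62700^1 = 0.467742
P(M+4) = 0.62700^2 = 0.393129
The M+2 peak is largest (0.467742); scaling to 100 gives 29.74 : 100.00 : 84.05.

29.74 : 100.00 : 84.05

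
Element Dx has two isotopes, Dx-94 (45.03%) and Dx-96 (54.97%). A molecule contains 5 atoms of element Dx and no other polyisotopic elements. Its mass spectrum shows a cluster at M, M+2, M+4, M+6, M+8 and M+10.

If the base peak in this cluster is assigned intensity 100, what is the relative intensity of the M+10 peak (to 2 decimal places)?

14.90

Binomial terms of (0.4503 + 0.5497)^5: M 0.0185, M+2 0.1130, M+4 0.2759, M+6 0.3368, M+8 0.2056, M+10 0.0502 → M+6 is the base peak.
P(M+6) = C(5,3) × 0.4503^2 × 0.5497^3 = 10 × 0.20277009 × 0.1661029 = 0.336807 (base)
P(M+10) = C(5,5) × 0.4503^0 × 0.5497^5 = 1 × 1.0000 × 0.05019133 = 0.050191
Relative intensity = 0.050191 / 0.336807 × 100 = 14.90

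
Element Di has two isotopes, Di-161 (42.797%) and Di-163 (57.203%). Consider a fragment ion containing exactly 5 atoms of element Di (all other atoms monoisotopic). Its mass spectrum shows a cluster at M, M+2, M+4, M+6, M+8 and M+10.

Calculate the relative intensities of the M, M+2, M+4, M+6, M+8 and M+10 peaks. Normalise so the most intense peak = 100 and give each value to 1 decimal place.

4.2 : 28.0 : 74.8 : 100.0 : 66.8 : 17.9

Each Di atom is independently Di-161 (p = 0.42797) or Di-163 (q = 0.57203); the cluster is the binomial expansion (p + q)^5.
P(M) = 0.42797^5 = 0.014357
P(M+2) = 5 × 0.42797^4 × 0.57203^1 = 0.095949
P(M+4) = 10 × 0.42797^3 × 0.57203^2 = 0.256494
P(M+6) = 10 × 0.42797^2 × 0.57203^3 = 0.342833
P(M+8) = 5 × 0.42797^1 × 0.57203^4 = 0.229118
P(M+10) = 0.57203^5 = 0.061248
The M+6 peak is largest (0.342833); scaling to 100 gives 4.2 : 28.0 : 74.8 : 100.0 : 66.8 : 17.9.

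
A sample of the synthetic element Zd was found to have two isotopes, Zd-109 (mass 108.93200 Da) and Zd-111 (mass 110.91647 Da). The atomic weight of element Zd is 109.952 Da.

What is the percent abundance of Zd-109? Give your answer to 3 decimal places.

Writing the weighted mean with unknown fraction x of Zd-109:
108.93200·x + 110.91647·(1 − x) = 109.952
(108.93200 − 110.91647)·x = 109.952 − 110.91647
x = -0.96447 / -1.98447 = 0.48601 → 48.601% Zd-109, 51.399% Zd-111.

48.601%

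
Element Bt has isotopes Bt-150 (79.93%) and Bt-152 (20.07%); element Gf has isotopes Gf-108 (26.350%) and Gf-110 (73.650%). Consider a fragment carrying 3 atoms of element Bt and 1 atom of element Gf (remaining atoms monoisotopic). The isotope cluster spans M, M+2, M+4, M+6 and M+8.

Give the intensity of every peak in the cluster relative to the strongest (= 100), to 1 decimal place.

28.2 : 100.0 : 64.7 : 15.3 : 1.2

Element Bt pattern (n=3): 0.51065718 : 0.38466994 : 0.09658859 : 0.00808429
Element Gf pattern (n=1): 0.2635 : 0.7365
Convolve the two distributions (both contribute in 2-u steps):
  M: 0.51065718×0.2635 = 0.134558
  M+2: 0.51065718×0.7365 + 0.38466994×0.2635 = 0.477460
  M+4: 0.38466994×0.7365 + 0.09658859×0.2635 = 0.308761
  M+6: 0.09658859×0.7365 + 0.00808429×0.2635 = 0.073268
  M+8: 0.00808429×0.7365 = 0.005954
Scale to base peak (0.477460) = 100: 28.2 : 100.0 : 64.7 : 15.3 : 1.2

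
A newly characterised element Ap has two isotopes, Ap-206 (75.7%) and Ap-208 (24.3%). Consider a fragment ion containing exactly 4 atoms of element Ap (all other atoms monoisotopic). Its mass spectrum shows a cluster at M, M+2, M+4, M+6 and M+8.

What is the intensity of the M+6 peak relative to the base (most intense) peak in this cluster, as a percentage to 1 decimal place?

10.3%

Term probabilities: M 0.3284, M+2 0.4217, M+4 0.2030, M+6 0.0434, M+8 0.0035. Base peak = M+2.
P(M+2) = C(4,1) × 0.757^3 × 0.243^1 = 4 × 0.43379809 × 0.2430 = 0.421652 (base)
P(M+6) = C(4,3) × 0.757^1 × 0.243^3 = 4 × 0.7570 × 0.01434891 = 0.043448
Relative intensity = 0.043448 / 0.421652 × 100 = 10.3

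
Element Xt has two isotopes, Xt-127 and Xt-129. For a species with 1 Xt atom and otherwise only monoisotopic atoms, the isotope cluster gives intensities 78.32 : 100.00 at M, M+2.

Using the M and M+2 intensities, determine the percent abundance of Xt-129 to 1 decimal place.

If p is the fraction of Xt that is Xt-127, then I(M+2)/I(M) = [C(1,1)·p^0·(1−p)] / p^1 = 1·(1−p)/p = 100.00/78.32 = 1.2768
(1−p)/p = 1.2768/1 = 1.2768  ⇒  p = 1/(1 + 1.2768) = 0.4392
Xt-127: 43.9%, Xt-129: 56.1%.

56.1%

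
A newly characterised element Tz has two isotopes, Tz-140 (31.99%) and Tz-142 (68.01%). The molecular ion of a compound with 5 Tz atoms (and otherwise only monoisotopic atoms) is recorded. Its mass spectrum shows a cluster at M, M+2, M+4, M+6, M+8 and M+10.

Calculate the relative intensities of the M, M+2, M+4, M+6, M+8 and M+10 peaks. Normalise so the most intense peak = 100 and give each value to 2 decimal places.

0.98 : 10.41 : 44.25 : 94.07 : 100.00 : 42.52

The 5 Tz atoms are independent, so intensities follow the terms of (0.3199 + 0.6801)^5.
P(M) = 0.3199^5 = 0.003350
P(M+2) = 5 × 0.3199^4 × 0.6801^1 = 0.035612
P(M+4) = 10 × 0.3199^3 × 0.6801^2 = 0.151422
P(M+6) = 10 × 0.3199^2 × 0.6801^3 = 0.321919
P(M+8) = 5 × 0.3199^1 × 0.6801^4 = 0.342196
P(M+10) = 0.6801^5 = 0.145500
The M+8 peak is largest (0.342196); scaling to 100 gives 0.98 : 10.41 : 44.25 : 94.07 : 100.00 : 42.52.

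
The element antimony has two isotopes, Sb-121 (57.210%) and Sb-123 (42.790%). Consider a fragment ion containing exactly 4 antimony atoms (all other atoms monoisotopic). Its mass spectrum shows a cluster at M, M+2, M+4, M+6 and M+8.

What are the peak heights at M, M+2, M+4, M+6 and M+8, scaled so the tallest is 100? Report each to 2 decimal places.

29.79 : 89.13 : 100.00 : 49.86 : 9.32

Expanding (0.57210 + 0.42790)^4:
P(M) = 0.57210^4 = 0.107124
P(M+2) = 4 × 0.57210^3 × 0.42790^1 = 0.320493
P(M+4) = 6 × 0.57210^2 × 0.42790^2 = 0.359567
P(M+6) = 4 × 0.57210^1 × 0.42790^3 = 0.179291
P(M+8) = 0.42790^4 = 0.033525
The M+4 peak is largest (0.359567); scaling to 100 gives 29.79 : 89.13 : 100.00 : 49.86 : 9.32.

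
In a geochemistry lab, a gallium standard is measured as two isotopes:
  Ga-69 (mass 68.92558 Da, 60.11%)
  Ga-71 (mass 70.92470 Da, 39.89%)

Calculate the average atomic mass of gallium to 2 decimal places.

Ar = Σ fᵢ·mᵢ = 0.6011 × 68.92558 + 0.3989 × 70.92470
= 41.431166 + 28.291863 = 69.723029 Da

69.72 Da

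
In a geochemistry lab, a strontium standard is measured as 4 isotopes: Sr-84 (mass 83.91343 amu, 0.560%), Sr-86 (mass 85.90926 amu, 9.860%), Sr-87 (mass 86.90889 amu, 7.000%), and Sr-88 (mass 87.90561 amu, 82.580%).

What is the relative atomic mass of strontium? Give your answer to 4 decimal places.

Ar = Σ fᵢ·mᵢ = 0.00560 × 83.91343 + 0.09860 × 85.90926 + 0.07000 × 86.90889 + 0.82580 × 87.90561
= 0.469915 + 8.470653 + 6.083622 + 72.592453 = 87.616643 amu

87.6166 amu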